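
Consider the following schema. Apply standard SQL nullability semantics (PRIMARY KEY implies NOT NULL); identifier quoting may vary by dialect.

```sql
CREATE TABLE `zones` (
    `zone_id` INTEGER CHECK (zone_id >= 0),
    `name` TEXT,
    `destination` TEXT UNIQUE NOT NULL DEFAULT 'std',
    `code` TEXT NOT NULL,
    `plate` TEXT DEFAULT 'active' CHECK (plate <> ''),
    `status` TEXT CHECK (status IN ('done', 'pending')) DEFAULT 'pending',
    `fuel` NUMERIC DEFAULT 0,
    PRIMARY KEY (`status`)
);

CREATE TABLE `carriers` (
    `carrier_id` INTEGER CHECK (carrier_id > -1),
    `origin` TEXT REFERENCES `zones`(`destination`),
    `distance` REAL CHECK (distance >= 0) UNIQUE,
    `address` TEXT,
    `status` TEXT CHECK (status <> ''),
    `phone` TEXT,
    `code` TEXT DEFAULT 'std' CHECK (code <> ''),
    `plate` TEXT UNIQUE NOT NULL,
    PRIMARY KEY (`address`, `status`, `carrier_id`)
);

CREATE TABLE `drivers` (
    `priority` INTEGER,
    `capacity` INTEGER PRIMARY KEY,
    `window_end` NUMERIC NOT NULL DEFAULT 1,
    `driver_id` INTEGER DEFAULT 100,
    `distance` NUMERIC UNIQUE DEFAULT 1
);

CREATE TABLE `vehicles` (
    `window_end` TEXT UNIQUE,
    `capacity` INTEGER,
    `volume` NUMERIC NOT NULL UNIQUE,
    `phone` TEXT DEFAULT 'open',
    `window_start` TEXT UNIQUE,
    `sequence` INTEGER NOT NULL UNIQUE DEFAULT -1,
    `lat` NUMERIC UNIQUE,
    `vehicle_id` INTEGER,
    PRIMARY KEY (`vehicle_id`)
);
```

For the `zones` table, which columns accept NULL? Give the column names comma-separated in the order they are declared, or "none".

zone_id, name, plate, fuel

- zone_id: CHECK does not forbid NULL (a CHECK constraint passes when its expression is NULL) → nullable.
- name: no NOT NULL constraint applies → nullable.
- destination: declared NOT NULL → not nullable.
- code: declared NOT NULL → not nullable.
- plate: CHECK does not forbid NULL (a CHECK constraint passes when its expression is NULL) → nullable.
- status: part of the PRIMARY KEY, which implies NOT NULL → not nullable.
- fuel: DEFAULT only fills an omitted column; an explicit NULL is still allowed → nullable.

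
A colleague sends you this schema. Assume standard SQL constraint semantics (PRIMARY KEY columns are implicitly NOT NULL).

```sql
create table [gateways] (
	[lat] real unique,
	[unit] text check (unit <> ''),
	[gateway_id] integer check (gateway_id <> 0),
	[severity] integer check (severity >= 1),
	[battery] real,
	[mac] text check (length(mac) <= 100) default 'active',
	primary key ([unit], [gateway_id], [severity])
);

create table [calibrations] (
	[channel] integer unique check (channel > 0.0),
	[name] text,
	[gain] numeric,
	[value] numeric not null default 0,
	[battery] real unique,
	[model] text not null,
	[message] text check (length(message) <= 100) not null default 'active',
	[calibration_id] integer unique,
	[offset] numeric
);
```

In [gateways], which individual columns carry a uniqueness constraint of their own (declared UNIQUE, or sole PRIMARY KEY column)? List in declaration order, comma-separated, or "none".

lat

- lat: declared UNIQUE → unique.
- unit: part of a composite PRIMARY KEY — only the tuple is unique, not this column on its own.
- gateway_id: part of a composite PRIMARY KEY — only the tuple is unique, not this column on its own.
- severity: part of a composite PRIMARY KEY — only the tuple is unique, not this column on its own.
- battery: no UNIQUE or single-column PK constraint.
- mac: no UNIQUE or single-column PK constraint.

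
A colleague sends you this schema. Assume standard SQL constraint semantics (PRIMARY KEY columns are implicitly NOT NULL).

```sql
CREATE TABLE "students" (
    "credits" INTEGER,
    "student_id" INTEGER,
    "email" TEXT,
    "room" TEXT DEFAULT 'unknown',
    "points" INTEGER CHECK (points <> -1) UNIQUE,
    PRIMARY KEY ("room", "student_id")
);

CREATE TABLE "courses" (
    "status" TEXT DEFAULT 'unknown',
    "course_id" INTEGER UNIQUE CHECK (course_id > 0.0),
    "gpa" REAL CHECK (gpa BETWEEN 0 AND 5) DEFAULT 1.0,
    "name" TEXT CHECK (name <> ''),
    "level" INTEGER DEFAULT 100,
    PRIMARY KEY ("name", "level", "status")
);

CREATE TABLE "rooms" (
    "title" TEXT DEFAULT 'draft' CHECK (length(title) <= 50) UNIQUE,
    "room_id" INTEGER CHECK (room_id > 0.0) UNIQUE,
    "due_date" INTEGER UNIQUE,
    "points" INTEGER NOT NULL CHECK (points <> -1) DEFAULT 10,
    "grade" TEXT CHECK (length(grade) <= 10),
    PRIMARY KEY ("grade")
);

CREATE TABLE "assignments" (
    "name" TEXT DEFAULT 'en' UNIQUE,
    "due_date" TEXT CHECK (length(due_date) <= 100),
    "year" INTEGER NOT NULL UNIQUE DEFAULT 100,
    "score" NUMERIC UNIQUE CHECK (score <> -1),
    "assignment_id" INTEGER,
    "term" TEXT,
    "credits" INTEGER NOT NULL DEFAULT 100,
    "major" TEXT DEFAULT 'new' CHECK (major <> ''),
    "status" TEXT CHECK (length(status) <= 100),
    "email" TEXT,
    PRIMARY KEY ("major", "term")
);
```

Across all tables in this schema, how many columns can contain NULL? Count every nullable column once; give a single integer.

students: 3 nullable (credits, email, points — PK (room, student_id) and explicit NOT NULL columns excluded).
courses: 2 nullable (course_id, gpa — PK (name, level, status) and explicit NOT NULL columns excluded).
rooms: 3 nullable (title, room_id, due_date — PK (grade) and explicit NOT NULL columns excluded).
assignments: 6 nullable (name, due_date, score, assignment_id, status, email — PK (major, term) and explicit NOT NULL columns excluded).
Total: 3 + 2 + 3 + 6 = 14.

14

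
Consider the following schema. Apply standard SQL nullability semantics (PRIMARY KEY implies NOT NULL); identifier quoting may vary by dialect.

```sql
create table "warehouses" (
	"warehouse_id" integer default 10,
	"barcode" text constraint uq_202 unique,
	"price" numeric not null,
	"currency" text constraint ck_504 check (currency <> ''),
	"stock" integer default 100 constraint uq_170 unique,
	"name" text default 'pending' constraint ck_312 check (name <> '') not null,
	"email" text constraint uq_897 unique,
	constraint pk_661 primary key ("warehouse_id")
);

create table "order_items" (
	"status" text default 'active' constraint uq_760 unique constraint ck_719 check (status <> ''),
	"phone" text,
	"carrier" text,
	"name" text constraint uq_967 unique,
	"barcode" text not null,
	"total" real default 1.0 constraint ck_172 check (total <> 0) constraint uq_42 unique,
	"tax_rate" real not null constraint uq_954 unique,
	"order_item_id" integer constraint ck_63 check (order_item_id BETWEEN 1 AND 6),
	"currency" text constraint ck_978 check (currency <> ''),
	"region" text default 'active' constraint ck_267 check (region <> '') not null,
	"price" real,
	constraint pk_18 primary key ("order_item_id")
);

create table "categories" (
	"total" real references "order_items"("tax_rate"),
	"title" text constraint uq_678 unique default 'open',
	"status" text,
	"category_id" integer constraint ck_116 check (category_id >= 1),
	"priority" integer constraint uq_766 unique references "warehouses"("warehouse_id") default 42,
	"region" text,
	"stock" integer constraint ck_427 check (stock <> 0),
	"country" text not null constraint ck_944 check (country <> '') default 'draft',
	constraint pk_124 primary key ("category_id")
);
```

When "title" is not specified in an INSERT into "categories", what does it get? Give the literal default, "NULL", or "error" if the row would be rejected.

title has an explicit DEFAULT 'open'.
When the column is omitted from an INSERT, that default is used.

'open'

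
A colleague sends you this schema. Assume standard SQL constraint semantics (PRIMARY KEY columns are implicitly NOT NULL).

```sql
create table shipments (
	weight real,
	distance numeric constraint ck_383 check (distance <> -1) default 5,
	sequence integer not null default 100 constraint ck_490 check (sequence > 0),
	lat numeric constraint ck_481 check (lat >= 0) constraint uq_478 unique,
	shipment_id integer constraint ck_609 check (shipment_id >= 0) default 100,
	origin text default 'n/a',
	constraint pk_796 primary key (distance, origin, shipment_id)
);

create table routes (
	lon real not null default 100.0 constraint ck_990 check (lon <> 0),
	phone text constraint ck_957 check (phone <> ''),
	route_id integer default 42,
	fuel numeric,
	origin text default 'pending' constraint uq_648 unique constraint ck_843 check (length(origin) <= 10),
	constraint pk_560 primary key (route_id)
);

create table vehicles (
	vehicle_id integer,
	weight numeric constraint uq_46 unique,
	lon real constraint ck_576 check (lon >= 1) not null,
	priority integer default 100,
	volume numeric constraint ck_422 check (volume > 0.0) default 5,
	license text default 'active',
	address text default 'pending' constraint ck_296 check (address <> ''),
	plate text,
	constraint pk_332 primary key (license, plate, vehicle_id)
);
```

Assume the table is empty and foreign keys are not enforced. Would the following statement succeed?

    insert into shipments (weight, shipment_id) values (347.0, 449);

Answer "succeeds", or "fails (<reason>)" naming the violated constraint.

NOT NULL columns: distance defaults to 5; origin defaults to 'n/a'; sequence defaults to 100; shipment_id is supplied.
CHECK constraints: 449 satisfies (shipment_id >= 0).
No constraint is violated.

succeeds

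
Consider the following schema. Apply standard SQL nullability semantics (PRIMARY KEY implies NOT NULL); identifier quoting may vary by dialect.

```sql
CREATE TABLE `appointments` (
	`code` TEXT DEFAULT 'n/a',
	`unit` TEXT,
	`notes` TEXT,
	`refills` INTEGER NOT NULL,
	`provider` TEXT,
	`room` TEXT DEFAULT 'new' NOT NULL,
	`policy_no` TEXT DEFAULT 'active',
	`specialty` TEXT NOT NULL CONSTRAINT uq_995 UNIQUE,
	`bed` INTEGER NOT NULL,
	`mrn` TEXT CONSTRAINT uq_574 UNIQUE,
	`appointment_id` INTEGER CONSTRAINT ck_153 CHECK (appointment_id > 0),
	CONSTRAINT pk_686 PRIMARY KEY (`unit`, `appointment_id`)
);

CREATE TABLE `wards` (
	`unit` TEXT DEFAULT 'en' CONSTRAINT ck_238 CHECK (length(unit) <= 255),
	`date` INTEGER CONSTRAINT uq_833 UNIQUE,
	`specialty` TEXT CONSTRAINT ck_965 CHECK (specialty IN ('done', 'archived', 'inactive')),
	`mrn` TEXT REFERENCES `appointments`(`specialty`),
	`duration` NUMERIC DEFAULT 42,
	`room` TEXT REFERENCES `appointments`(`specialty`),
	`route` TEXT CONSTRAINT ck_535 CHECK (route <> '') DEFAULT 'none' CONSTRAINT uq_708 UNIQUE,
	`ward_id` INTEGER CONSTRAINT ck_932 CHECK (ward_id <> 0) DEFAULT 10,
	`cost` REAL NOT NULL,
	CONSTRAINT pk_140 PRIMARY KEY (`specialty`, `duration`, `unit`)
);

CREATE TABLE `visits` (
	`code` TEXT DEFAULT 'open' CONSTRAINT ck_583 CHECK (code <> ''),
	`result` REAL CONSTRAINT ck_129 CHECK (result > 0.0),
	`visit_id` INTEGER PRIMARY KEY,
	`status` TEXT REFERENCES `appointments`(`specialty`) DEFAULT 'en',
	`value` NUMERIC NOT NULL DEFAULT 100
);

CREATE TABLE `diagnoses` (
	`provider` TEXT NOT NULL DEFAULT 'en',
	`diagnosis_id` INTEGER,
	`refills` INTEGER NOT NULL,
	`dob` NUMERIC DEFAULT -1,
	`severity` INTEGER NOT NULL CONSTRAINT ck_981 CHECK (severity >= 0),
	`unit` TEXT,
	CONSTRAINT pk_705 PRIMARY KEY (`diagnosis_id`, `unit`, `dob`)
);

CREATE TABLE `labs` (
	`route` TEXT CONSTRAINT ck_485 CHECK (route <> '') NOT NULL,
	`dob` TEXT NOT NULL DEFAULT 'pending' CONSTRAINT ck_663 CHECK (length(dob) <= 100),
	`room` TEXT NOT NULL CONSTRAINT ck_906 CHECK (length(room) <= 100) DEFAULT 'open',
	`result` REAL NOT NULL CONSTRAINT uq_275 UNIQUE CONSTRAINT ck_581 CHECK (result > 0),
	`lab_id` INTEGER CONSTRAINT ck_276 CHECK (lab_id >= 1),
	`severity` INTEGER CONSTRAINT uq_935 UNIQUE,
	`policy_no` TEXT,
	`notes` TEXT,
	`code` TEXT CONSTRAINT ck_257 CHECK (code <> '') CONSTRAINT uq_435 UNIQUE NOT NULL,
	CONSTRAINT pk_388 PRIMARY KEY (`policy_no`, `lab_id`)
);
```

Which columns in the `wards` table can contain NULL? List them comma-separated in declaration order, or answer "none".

date, mrn, room, route, ward_id

- unit: part of the PRIMARY KEY, which implies NOT NULL → not nullable.
- date: UNIQUE does not imply NOT NULL → nullable.
- specialty: part of the PRIMARY KEY, which implies NOT NULL → not nullable.
- mrn: a foreign key column may be NULL unless separately constrained → nullable.
- duration: part of the PRIMARY KEY, which implies NOT NULL → not nullable.
- room: a foreign key column may be NULL unless separately constrained → nullable.
- route: CHECK does not forbid NULL (a CHECK constraint passes when its expression is NULL) → nullable.
- ward_id: CHECK does not forbid NULL (a CHECK constraint passes when its expression is NULL) → nullable.
- cost: declared NOT NULL → not nullable.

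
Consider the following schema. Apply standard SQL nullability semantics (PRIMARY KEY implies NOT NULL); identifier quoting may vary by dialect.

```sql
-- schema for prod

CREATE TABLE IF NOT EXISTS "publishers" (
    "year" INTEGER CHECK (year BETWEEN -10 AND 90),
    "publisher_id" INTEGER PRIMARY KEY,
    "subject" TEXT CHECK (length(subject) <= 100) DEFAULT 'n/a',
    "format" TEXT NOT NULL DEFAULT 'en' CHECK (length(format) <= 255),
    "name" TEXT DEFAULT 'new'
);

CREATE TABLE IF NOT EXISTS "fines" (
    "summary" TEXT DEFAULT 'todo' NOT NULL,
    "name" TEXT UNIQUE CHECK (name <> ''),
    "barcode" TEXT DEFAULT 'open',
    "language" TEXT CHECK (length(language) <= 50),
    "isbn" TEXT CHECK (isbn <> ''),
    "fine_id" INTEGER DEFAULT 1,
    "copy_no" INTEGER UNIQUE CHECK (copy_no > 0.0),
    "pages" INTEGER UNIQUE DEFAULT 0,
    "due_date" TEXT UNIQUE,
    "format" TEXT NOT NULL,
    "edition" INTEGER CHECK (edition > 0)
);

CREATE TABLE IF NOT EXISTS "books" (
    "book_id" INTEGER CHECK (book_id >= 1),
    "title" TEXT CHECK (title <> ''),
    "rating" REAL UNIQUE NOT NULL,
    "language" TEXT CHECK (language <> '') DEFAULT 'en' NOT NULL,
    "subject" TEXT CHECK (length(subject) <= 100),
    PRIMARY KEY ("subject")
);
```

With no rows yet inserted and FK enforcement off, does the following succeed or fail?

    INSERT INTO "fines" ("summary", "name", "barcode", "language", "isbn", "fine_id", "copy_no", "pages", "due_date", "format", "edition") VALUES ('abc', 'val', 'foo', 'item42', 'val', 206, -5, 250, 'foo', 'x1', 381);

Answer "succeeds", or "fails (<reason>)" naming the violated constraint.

The value -5 for copy_no violates CHECK (copy_no > 0.0).

fails (CHECK on copy_no)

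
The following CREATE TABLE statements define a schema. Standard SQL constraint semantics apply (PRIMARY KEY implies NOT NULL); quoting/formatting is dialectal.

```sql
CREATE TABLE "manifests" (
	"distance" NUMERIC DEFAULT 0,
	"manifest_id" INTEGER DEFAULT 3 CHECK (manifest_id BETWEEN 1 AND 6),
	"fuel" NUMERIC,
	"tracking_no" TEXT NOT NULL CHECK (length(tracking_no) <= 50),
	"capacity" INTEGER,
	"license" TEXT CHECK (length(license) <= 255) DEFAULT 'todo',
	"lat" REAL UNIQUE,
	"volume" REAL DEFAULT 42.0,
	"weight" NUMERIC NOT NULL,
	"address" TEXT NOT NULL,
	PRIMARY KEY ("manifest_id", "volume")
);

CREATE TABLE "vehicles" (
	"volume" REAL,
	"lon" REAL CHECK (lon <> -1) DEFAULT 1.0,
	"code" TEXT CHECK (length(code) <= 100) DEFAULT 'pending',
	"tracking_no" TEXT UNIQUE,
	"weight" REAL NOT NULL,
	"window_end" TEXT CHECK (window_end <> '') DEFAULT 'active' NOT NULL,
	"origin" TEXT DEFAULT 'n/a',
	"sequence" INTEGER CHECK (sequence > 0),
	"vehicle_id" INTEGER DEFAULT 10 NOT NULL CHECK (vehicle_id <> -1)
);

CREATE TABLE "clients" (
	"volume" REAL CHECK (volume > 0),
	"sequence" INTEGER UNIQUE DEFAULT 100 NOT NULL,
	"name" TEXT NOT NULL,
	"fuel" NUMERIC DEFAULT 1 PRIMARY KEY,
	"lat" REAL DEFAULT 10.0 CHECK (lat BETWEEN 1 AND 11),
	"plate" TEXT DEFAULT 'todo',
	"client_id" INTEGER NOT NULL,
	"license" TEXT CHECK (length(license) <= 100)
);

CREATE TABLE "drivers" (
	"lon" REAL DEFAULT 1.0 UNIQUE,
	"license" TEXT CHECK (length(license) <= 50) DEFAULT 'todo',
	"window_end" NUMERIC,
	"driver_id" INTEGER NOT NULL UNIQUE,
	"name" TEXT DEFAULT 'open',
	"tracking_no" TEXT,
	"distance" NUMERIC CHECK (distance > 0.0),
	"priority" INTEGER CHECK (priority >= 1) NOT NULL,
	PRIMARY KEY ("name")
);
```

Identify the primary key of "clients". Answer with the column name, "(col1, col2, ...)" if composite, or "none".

fuel

fuel is declared PRIMARY KEY inline on the column.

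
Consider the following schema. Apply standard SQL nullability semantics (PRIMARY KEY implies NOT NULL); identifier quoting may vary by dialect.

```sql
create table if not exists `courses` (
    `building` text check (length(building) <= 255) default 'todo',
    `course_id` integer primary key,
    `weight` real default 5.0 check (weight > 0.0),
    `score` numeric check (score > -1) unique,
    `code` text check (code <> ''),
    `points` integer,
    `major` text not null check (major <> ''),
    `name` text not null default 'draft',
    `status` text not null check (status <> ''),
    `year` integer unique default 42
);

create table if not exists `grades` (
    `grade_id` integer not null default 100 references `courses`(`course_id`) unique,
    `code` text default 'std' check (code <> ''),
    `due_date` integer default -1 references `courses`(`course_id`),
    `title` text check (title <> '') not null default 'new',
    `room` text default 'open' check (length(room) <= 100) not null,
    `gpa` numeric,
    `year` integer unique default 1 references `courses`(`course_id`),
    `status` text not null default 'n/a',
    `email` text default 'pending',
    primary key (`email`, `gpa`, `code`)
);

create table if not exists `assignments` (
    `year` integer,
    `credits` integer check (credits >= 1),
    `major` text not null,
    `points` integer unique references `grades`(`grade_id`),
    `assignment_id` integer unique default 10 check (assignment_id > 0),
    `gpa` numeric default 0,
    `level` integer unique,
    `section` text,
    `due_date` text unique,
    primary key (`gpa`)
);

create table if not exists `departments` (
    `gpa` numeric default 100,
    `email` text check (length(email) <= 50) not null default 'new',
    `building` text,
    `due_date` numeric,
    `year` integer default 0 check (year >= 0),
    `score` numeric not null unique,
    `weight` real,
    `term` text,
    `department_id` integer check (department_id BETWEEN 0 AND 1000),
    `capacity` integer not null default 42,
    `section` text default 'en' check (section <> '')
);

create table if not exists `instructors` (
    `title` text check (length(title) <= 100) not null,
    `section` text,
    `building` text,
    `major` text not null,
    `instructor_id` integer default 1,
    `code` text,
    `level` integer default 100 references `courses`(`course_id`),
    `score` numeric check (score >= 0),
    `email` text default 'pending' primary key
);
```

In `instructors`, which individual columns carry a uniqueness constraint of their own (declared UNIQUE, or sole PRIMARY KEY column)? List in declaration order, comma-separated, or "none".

email

- title: no UNIQUE or single-column PK constraint.
- section: no UNIQUE or single-column PK constraint.
- building: no UNIQUE or single-column PK constraint.
- major: no UNIQUE or single-column PK constraint.
- instructor_id: no UNIQUE or single-column PK constraint.
- code: no UNIQUE or single-column PK constraint.
- level: no UNIQUE or single-column PK constraint.
- score: no UNIQUE or single-column PK constraint.
- email: single-column PRIMARY KEY → unique.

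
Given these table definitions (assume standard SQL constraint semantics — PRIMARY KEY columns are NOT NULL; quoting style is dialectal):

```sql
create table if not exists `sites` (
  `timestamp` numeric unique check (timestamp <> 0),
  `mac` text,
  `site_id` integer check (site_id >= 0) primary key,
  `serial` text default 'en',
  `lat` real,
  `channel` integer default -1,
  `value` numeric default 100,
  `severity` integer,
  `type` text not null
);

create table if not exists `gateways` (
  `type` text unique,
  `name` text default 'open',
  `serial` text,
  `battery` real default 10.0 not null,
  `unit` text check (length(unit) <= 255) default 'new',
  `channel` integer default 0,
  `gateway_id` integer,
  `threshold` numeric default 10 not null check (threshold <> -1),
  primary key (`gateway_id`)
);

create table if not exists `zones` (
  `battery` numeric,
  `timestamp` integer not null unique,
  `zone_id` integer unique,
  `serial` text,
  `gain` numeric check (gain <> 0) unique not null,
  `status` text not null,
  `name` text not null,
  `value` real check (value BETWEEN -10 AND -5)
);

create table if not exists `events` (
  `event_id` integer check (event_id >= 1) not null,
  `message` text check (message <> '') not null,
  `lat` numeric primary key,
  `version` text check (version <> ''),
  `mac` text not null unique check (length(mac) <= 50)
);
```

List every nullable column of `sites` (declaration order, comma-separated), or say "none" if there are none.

timestamp, mac, serial, lat, channel, value, severity

- timestamp: CHECK does not forbid NULL (a CHECK constraint passes when its expression is NULL) → nullable.
- mac: no NOT NULL constraint applies → nullable.
- site_id: part of the PRIMARY KEY, which implies NOT NULL → not nullable.
- serial: DEFAULT only fills an omitted column; an explicit NULL is still allowed → nullable.
- lat: no NOT NULL constraint applies → nullable.
- channel: DEFAULT only fills an omitted column; an explicit NULL is still allowed → nullable.
- value: DEFAULT only fills an omitted column; an explicit NULL is still allowed → nullable.
- severity: no NOT NULL constraint applies → nullable.
- type: declared NOT NULL → not nullable.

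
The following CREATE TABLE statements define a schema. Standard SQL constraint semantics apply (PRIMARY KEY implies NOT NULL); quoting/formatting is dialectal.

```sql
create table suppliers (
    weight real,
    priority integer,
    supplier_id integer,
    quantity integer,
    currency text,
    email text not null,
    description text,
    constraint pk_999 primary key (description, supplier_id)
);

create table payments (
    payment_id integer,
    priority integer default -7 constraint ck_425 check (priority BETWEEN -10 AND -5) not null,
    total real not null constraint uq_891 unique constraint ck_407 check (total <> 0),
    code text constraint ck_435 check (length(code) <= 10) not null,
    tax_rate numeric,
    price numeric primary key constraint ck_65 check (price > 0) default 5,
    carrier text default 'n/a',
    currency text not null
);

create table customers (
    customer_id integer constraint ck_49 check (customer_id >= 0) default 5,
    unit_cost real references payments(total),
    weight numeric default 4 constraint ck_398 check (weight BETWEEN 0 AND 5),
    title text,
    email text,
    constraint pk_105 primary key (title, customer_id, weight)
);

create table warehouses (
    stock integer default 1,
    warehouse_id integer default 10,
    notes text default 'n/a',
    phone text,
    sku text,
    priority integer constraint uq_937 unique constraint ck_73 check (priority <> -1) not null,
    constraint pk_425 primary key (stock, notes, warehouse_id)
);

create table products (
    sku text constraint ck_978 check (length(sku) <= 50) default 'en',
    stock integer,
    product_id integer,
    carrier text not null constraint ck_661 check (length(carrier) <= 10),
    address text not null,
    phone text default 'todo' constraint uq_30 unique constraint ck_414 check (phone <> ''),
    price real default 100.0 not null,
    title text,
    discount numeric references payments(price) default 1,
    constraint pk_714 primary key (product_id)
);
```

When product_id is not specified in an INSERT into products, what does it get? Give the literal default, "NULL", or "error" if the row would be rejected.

product_id has no DEFAULT clause.
Omitting it would insert NULL, but it is part of the PRIMARY KEY, so the INSERT fails.

error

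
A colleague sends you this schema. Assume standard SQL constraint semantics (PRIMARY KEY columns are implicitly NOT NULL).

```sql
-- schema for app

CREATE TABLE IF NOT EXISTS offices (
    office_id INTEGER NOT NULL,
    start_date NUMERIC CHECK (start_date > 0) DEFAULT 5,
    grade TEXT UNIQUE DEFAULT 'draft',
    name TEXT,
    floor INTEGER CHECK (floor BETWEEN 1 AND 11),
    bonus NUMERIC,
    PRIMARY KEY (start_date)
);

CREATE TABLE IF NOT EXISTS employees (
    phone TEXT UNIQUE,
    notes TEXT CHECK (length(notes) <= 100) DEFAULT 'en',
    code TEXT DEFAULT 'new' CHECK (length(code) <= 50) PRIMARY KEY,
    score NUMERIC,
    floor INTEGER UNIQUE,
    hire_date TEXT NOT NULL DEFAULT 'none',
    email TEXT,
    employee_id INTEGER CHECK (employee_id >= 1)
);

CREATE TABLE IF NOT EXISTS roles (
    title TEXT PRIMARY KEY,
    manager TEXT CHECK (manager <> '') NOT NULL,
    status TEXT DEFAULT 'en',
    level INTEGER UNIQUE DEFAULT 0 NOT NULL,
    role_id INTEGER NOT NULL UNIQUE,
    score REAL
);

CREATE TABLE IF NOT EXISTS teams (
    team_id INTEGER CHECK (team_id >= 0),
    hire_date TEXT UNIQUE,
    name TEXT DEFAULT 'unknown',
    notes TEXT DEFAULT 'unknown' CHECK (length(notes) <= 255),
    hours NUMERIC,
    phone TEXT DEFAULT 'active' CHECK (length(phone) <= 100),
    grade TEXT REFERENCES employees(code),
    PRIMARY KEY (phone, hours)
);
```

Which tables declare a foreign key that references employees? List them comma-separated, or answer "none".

- teams.grade references employees(code).

teams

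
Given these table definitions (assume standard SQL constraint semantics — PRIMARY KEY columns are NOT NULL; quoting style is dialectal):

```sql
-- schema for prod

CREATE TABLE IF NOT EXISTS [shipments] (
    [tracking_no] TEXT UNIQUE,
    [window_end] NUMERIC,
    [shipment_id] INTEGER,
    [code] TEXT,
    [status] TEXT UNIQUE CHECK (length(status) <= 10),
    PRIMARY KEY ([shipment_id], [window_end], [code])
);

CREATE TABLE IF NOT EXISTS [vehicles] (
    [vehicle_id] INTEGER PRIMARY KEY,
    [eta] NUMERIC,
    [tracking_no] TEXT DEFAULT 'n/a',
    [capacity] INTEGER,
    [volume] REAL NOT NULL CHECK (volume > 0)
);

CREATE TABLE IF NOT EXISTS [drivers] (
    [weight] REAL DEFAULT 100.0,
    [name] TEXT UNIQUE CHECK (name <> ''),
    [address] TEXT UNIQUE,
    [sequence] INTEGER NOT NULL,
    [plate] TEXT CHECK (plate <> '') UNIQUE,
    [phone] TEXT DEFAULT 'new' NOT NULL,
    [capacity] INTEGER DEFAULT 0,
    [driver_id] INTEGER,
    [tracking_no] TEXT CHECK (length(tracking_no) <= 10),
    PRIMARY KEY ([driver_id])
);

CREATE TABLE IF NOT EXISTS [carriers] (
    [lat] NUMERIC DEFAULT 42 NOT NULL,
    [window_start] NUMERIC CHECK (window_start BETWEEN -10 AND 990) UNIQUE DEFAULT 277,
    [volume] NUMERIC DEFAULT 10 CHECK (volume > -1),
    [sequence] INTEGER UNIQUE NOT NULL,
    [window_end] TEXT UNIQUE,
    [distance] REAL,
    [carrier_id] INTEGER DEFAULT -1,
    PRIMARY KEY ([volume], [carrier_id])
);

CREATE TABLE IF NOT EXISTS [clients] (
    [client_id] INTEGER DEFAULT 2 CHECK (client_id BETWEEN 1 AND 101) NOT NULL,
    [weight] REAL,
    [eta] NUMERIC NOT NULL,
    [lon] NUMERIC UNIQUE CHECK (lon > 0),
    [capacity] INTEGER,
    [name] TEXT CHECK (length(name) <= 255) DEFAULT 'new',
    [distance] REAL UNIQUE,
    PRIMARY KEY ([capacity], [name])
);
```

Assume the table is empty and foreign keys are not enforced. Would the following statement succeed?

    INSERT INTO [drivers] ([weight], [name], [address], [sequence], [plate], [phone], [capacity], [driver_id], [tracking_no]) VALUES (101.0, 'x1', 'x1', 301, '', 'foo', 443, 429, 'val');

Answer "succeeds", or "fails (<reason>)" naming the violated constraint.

The value '' for plate violates CHECK (plate <> '').

fails (CHECK on plate)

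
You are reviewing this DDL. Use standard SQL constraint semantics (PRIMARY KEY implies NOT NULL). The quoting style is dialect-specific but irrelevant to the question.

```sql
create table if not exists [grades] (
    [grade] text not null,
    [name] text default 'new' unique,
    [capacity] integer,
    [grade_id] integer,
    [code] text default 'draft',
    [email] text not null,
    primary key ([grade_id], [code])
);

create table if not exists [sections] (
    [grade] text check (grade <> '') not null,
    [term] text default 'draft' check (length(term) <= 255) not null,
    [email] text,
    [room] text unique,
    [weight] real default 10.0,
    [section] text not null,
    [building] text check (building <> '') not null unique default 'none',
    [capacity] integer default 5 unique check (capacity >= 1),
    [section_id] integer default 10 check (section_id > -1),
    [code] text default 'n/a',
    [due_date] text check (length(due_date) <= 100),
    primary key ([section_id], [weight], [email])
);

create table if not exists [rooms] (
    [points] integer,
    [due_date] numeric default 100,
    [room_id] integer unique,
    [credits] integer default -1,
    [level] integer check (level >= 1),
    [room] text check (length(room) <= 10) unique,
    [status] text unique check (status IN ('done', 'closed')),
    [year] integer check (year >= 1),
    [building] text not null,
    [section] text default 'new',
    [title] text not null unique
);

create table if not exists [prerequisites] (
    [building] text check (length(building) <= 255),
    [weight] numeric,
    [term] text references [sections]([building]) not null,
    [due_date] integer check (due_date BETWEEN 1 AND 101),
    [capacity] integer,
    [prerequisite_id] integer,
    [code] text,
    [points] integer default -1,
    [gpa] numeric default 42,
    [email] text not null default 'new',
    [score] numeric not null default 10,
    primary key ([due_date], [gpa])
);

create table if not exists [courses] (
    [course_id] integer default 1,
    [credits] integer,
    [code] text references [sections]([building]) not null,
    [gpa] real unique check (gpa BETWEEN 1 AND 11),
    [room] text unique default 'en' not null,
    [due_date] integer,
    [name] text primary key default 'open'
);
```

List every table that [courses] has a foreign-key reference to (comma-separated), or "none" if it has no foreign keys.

- code REFERENCES sections(building).

sections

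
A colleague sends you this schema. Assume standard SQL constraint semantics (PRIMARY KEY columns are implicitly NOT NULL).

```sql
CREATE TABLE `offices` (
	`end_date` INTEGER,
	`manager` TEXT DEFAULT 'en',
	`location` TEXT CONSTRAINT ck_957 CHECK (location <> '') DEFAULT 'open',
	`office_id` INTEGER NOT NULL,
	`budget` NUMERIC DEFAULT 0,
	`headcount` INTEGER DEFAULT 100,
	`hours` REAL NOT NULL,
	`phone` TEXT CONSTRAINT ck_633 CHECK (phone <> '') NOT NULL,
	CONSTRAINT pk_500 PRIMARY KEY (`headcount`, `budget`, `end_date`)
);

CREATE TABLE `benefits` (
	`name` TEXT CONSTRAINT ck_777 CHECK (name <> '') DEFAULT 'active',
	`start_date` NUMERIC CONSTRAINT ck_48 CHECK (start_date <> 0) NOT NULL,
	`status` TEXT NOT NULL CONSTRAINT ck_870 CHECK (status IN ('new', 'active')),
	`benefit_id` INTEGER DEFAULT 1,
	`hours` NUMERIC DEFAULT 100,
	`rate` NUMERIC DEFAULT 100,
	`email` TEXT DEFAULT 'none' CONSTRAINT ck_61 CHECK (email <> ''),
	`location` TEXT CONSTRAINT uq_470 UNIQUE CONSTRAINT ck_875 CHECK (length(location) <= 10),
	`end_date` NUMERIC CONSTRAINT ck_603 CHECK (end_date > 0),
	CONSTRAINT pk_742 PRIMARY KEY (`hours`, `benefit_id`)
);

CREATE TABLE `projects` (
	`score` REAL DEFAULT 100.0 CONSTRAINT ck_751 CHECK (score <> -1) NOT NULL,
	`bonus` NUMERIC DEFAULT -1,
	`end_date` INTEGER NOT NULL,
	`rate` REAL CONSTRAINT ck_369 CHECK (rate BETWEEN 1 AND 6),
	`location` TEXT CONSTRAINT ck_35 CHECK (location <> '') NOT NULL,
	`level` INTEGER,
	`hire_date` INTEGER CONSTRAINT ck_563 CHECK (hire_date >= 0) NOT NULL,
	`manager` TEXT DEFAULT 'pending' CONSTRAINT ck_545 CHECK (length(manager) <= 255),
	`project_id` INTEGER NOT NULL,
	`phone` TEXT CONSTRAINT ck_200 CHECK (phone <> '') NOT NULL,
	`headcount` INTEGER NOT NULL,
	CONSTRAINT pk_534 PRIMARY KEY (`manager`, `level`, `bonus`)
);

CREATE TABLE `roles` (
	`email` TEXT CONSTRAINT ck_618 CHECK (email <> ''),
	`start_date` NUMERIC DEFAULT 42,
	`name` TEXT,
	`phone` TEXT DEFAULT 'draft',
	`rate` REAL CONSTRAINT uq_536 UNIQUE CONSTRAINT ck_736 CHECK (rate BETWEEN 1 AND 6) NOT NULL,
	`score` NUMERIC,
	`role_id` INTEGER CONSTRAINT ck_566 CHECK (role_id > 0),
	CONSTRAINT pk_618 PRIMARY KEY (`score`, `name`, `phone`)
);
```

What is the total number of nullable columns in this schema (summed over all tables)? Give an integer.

offices: 2 nullable (manager, location — PK (headcount, budget, end_date) and explicit NOT NULL columns excluded).
benefits: 5 nullable (name, rate, email, location, end_date — PK (hours, benefit_id) and explicit NOT NULL columns excluded).
projects: 1 nullable (rate — PK (manager, level, bonus) and explicit NOT NULL columns excluded).
roles: 3 nullable (email, start_date, role_id — PK (score, name, phone) and explicit NOT NULL columns excluded).
Total: 2 + 5 + 1 + 3 = 11.

11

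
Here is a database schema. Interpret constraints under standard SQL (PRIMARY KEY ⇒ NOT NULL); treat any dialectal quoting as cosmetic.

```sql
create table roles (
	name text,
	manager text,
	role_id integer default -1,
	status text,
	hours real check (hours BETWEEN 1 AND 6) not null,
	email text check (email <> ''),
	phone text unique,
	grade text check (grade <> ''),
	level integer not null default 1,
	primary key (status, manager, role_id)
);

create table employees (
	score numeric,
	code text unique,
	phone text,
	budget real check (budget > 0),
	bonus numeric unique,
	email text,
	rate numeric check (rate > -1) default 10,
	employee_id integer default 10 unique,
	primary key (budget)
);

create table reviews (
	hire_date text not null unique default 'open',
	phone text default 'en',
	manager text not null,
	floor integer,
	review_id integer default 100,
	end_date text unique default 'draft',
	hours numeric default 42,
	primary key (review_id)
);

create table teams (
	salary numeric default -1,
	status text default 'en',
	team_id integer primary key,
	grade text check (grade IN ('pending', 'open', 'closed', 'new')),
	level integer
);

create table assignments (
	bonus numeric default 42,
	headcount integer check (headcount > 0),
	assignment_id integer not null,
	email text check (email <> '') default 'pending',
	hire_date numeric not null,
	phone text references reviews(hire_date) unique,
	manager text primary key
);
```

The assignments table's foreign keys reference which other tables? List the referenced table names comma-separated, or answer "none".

reviews

- phone REFERENCES reviews(hire_date).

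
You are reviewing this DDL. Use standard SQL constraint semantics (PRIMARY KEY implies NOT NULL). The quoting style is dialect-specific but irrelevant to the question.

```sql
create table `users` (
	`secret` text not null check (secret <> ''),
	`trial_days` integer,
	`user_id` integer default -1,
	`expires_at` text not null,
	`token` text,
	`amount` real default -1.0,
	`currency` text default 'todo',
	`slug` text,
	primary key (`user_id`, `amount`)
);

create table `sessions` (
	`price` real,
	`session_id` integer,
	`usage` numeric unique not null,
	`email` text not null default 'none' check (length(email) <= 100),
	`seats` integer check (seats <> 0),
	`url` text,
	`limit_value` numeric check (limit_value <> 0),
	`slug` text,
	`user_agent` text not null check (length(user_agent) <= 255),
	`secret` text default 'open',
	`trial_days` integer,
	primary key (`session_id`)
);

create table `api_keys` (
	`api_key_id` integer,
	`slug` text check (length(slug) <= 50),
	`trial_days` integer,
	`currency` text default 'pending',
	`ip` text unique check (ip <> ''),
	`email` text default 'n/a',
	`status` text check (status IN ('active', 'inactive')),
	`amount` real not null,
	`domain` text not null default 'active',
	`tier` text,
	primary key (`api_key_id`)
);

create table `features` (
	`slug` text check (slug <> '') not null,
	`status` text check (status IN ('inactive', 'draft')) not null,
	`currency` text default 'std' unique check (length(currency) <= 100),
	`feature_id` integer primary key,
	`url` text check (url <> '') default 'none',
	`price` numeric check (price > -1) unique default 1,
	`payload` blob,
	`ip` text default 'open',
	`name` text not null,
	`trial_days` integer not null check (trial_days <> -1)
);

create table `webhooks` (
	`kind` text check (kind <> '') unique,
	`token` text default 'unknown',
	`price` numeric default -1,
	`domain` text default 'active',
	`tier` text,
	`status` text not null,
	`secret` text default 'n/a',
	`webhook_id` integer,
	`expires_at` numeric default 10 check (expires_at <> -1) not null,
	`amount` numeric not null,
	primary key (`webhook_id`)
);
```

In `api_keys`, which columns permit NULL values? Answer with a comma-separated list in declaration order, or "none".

- api_key_id: part of the PRIMARY KEY, which implies NOT NULL → not nullable.
- slug: CHECK does not forbid NULL (a CHECK constraint passes when its expression is NULL) → nullable.
- trial_days: no NOT NULL constraint applies → nullable.
- currency: DEFAULT only fills an omitted column; an explicit NULL is still allowed → nullable.
- ip: CHECK does not forbid NULL (a CHECK constraint passes when its expression is NULL) → nullable.
- email: DEFAULT only fills an omitted column; an explicit NULL is still allowed → nullable.
- status: CHECK does not forbid NULL (a CHECK constraint passes when its expression is NULL) → nullable.
- amount: declared NOT NULL → not nullable.
- domain: declared NOT NULL → not nullable.
- tier: no NOT NULL constraint applies → nullable.

slug, trial_days, currency, ip, email, status, tier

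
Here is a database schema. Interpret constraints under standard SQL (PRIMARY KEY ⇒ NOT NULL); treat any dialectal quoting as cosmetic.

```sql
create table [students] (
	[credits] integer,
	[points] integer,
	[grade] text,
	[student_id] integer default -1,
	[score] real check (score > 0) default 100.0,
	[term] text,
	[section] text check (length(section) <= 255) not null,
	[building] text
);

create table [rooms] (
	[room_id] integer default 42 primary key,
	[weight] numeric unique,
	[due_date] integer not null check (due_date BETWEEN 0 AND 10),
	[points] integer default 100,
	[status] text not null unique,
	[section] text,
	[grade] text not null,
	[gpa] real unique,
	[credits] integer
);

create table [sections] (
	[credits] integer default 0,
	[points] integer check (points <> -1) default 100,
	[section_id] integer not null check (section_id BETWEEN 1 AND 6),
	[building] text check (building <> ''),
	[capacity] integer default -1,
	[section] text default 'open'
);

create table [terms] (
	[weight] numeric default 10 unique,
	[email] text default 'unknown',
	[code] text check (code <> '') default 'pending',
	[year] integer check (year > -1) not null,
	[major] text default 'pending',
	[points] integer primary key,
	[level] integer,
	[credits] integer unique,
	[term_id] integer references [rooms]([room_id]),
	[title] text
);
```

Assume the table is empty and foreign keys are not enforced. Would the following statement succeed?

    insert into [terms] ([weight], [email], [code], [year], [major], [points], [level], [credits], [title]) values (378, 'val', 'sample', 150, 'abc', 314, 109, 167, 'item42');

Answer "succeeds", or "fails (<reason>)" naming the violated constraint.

NOT NULL columns: points is supplied; year is supplied.
CHECK constraints: 'sample' satisfies (code <> ''); 150 satisfies (year > -1).
No constraint is violated.

succeeds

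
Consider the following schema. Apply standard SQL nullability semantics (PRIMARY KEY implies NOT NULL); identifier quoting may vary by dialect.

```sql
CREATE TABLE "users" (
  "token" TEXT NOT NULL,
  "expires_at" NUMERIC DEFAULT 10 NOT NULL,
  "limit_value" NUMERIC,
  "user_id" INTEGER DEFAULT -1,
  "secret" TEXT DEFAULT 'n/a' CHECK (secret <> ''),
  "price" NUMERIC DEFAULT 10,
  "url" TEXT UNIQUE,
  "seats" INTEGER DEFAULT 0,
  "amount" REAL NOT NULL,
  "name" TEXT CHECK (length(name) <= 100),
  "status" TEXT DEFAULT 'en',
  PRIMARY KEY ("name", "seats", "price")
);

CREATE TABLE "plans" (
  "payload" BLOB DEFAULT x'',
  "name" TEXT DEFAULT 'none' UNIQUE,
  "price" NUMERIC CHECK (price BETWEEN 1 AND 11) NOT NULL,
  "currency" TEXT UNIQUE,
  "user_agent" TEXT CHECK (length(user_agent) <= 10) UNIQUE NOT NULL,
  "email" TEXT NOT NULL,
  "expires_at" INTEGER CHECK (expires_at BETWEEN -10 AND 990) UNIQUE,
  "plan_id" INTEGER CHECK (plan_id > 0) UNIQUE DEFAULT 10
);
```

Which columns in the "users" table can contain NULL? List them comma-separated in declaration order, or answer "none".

limit_value, user_id, secret, url, status

- token: declared NOT NULL → not nullable.
- expires_at: declared NOT NULL → not nullable.
- limit_value: no NOT NULL constraint applies → nullable.
- user_id: DEFAULT only fills an omitted column; an explicit NULL is still allowed → nullable.
- secret: CHECK does not forbid NULL (a CHECK constraint passes when its expression is NULL) → nullable.
- price: part of the PRIMARY KEY, which implies NOT NULL → not nullable.
- url: UNIQUE does not imply NOT NULL → nullable.
- seats: part of the PRIMARY KEY, which implies NOT NULL → not nullable.
- amount: declared NOT NULL → not nullable.
- name: part of the PRIMARY KEY, which implies NOT NULL → not nullable.
- status: DEFAULT only fills an omitted column; an explicit NULL is still allowed → nullable.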